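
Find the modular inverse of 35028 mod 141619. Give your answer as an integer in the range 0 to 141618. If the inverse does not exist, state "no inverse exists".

gcd(141619, 35028) by repeated division:
141619 = 4·35028 + 1507
35028 = 23·1507 + 367
1507 = 4·367 + 39
367 = 9·39 + 16
39 = 2·16 + 7
16 = 2·7 + 2
7 = 3·2 + 1
2 = 2·1 + 0
gcd = 1, so the inverse exists. Back-substitute:
1 = 7 − 3·2
1 = −3·16 + 7·7
1 = 7·39 − 17·16
1 = −17·367 + 160·39
1 = 160·1507 − 657·367
1 = −657·35028 + 15271·1507
1 = 15271·141619 − 61741·35028
Hence 35028⁻¹ ≡ -61741 ≡ 79878 (mod 141619).

79878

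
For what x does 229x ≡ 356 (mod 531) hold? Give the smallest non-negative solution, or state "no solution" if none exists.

143

First find gcd(229, 531):
531 = 2*229 + 73
229 = 3*73 + 10
73 = 7*10 + 3
10 = 3*3 + 1
3 = 3*1 + 0
gcd = 1, so a unique solution mod 531 exists.
Back-substitute for the Bézout coefficients:
1 = 10 − 3·3
1 = −3·73 + 22·10
1 = 22·229 − 69·73
1 = −69·531 + 160·229
So 229·(160) ≡ 1 (mod 531), giving 229⁻¹ ≡ 160.
x ≡ 229⁻¹·356 ≡ 160·356 ≡ 143 (mod 531).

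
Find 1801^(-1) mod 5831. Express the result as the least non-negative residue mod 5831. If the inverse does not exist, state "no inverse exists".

Apply the Euclidean algorithm to 5831 and 1801:
5831 = 3·1801 + 428
1801 = 4·428 + 89
428 = 4·89 + 72
89 = 1·72 + 17
72 = 4·17 + 4
17 = 4·4 + 1
4 = 4·1 + 0
The gcd is 1. Working backward:
1 = 17 − 4·4
1 = −4·72 + 17·17
1 = 17·89 − 21·72
1 = −21·428 + 101·89
1 = 101·1801 − 425·428
1 = −425·5831 + 1376·1801
So 1801·1376 ≡ 1 (mod 5831).

1376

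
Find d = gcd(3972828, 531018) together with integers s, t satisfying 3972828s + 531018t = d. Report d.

6

Apply Euclid's algorithm to 3972828 and 531018:
3972828 = 7*531018 + 255702
531018 = 2*255702 + 19614
255702 = 13*19614 + 720
19614 = 27*720 + 174
720 = 4*174 + 24
174 = 7*24 + 6
24 = 4*6 + 0
gcd(3972828, 531018) = 6.
Express as a combination:
6 = 174 − 7·24
6 = −7·720 + 29·174
6 = 29·19614 − 790·720
6 = −790·255702 + 10299·19614
6 = 10299·531018 − 21388·255702
6 = −21388·3972828 + 160015·531018
So 6 = (-21388)·3972828 + (160015)·531018.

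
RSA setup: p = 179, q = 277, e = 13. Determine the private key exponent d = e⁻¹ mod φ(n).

φ(n) = (p−1)(q−1) = 178·276 = 49128.
Need d with 13·d ≡ 1 (mod 49128). Apply the extended Euclidean algorithm:
49128 = 3779*13 + 1
13 = 13*1 + 0
Back-substitute:
1 = 49128 − 3779·13
So 13·(-3779) ≡ 1 (mod 49128), hence d ≡ -3779 ≡ 45349 (mod 49128).

45349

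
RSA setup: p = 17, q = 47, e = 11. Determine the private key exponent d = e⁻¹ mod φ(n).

φ(n) = (p−1)(q−1) = 16·46 = 736.
Need d with 11·d ≡ 1 (mod 736). Apply the extended Euclidean algorithm:
736 = 66·11 + 10
11 = 1·10 + 1
10 = 10·1 + 0
Back-substitute:
1 = 11 − 10
1 = −736 + 67·11
So 11·67 ≡ 1 (mod 736), hence d = 67.

67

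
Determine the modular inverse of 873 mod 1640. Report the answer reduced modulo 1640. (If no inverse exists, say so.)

Extended Euclidean algorithm:
1640 = 1×873 + 767
873 = 1×767 + 106
767 = 7×106 + 25
106 = 4×25 + 6
25 = 4×6 + 1
6 = 6×1 + 0
gcd = 1, so the inverse exists. Back-substitute:
1 = 25 − 4·6
1 = −4·106 + 17·25
1 = 17·767 − 123·106
1 = −123·873 + 140·767
1 = 140·1640 − 263·873
Thus 873·(-263) ≡ 1 (mod 1640); reducing, -263 mod 1640 = 1377.

1377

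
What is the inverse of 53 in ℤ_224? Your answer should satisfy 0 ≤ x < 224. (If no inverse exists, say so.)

93

Run Euclid on (224, 53):
224 = 4×53 + 12
53 = 4×12 + 5
12 = 2×5 + 2
5 = 2×2 + 1
2 = 2×1 + 0
gcd = 1, so the inverse exists. Back-substitute:
1 = 5 − 2·2
1 = −2·12 + 5·5
1 = 5·53 − 22·12
1 = −22·224 + 93·53
So 53·93 ≡ 1 (mod 224).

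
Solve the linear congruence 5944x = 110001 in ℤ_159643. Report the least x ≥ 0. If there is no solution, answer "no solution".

First find gcd(5944, 159643):
159643 = 26*5944 + 5099
5944 = 1*5099 + 845
5099 = 6*845 + 29
845 = 29*29 + 4
29 = 7*4 + 1
4 = 4*1 + 0
gcd = 1, so a unique solution mod 159643 exists.
Back-substitute for the Bézout coefficients:
1 = 29 − 7·4
1 = −7·845 + 204·29
1 = 204·5099 − 1231·845
1 = −1231·5944 + 1435·5099
1 = 1435·159643 − 38541·5944
So 5944·(-38541) ≡ 1 (mod 159643), giving 5944⁻¹ ≡ 121102.
x ≡ 5944⁻¹·110001 ≡ 121102·110001 ≡ 90610 (mod 159643).

90610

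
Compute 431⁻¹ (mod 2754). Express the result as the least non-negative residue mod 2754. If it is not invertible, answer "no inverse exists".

Run Euclid on (2754, 431):
2754 = 6*431 + 168
431 = 2*168 + 95
168 = 1*95 + 73
95 = 1*73 + 22
73 = 3*22 + 7
22 = 3*7 + 1
7 = 7*1 + 0
gcd = 1, so the inverse exists. Back-substitute:
1 = 22 − 3·7
1 = −3·73 + 10·22
1 = 10·95 − 13·73
1 = −13·168 + 23·95
1 = 23·431 − 59·168
1 = −59·2754 + 377·431
So 431·377 ≡ 1 (mod 2754).

377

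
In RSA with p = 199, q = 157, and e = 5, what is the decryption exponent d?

φ(n) = (p−1)(q−1) = 198·156 = 30888.
Need d with 5·d ≡ 1 (mod 30888). Apply the extended Euclidean algorithm:
30888 = 6177·5 + 3
5 = 1·3 + 2
3 = 1·2 + 1
2 = 2·1 + 0
Back-substitute:
1 = 3 − 2
1 = −5 + 2·3
1 = 2·30888 − 12355·5
So 5·(-12355) ≡ 1 (mod 30888), hence d ≡ -12355 ≡ 18533 (mod 30888).

18533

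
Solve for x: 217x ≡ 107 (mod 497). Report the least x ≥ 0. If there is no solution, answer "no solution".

no solution

gcd(217, 497):
497 = 2*217 + 63
217 = 3*63 + 28
63 = 2*28 + 7
28 = 4*7 + 0
gcd = 7, but 7 ∤ 107, so the congruence has no solution.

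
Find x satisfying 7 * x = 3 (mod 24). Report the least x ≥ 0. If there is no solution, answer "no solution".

First find gcd(7, 24):
24 = 3*7 + 3
7 = 2*3 + 1
3 = 3*1 + 0
gcd = 1, so a unique solution mod 24 exists.
Back-substitute for the Bézout coefficients:
1 = 7 − 2·3
1 = −2·24 + 7·7
So 7·(7) ≡ 1 (mod 24), giving 7⁻¹ ≡ 7.
x ≡ 7⁻¹·3 ≡ 7·3 ≡ 21 (mod 24).

21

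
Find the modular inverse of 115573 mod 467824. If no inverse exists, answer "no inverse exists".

Extended Euclidean algorithm:
467824 = 4·115573 + 5532
115573 = 20·5532 + 4933
5532 = 1·4933 + 599
4933 = 8·599 + 141
599 = 4·141 + 35
141 = 4·35 + 1
35 = 35·1 + 0
Since gcd(115573, 467824) = 1, back-substitute to write 1 as a combination:
1 = 141 − 4·35
1 = −4·599 + 17·141
1 = 17·4933 − 140·599
1 = −140·5532 + 157·4933
1 = 157·115573 − 3280·5532
1 = −3280·467824 + 13277·115573
So 115573·13277 ≡ 1 (mod 467824).

13277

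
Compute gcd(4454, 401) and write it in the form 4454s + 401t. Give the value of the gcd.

1

Euclidean algorithm:
4454 = 11*401 + 43
401 = 9*43 + 14
43 = 3*14 + 1
14 = 14*1 + 0
gcd(4454, 401) = 1.
Working backward:
1 = 43 − 3·14
1 = −3·401 + 28·43
1 = 28·4454 − 311·401
So 1 = (28)·4454 + (-311)·401.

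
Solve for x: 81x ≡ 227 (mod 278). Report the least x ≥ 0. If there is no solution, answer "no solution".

First find gcd(81, 278):
278 = 3*81 + 35
81 = 2*35 + 11
35 = 3*11 + 2
11 = 5*2 + 1
2 = 2*1 + 0
gcd = 1, so a unique solution mod 278 exists.
Back-substitute for the Bézout coefficients:
1 = 11 − 5·2
1 = −5·35 + 16·11
1 = 16·81 − 37·35
1 = −37·278 + 127·81
So 81·(127) ≡ 1 (mod 278), giving 81⁻¹ ≡ 127.
x ≡ 81⁻¹·227 ≡ 127·227 ≡ 195 (mod 278).

195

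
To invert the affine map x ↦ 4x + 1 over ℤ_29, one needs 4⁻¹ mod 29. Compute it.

22

gcd(29, 4) by repeated division:
29 = 7*4 + 1
4 = 4*1 + 0
The gcd is 1. Working backward:
1 = 29 − 7·4
Thus 4·(-7) ≡ 1 (mod 29); reducing, -7 mod 29 = 22.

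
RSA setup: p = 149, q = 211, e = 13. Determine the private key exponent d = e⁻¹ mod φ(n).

φ(n) = (p−1)(q−1) = 148·210 = 31080.
Need d with 13·d ≡ 1 (mod 31080). Apply the extended Euclidean algorithm:
31080 = 2390×13 + 10
13 = 1×10 + 3
10 = 3×3 + 1
3 = 3×1 + 0
Back-substitute:
1 = 10 − 3·3
1 = −3·13 + 4·10
1 = 4·31080 − 9563·13
So 13·(-9563) ≡ 1 (mod 31080), hence d ≡ -9563 ≡ 21517 (mod 31080).

21517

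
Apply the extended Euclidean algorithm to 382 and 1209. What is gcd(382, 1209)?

1

Euclidean algorithm:
1209 = 3×382 + 63
382 = 6×63 + 4
63 = 15×4 + 3
4 = 1×3 + 1
3 = 3×1 + 0
gcd(382, 1209) = 1.
Express as a combination:
1 = 4 − 3
1 = −63 + 16·4
1 = 16·382 − 97·63
1 = −97·1209 + 307·382
So 1 = (-97)·1209 + (307)·382.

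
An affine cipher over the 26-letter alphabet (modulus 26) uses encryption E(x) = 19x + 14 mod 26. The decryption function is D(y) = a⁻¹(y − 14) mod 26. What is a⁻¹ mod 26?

Apply the Euclidean algorithm to 26 and 19:
26 = 1*19 + 7
19 = 2*7 + 5
7 = 1*5 + 2
5 = 2*2 + 1
2 = 2*1 + 0
gcd = 1, so the inverse exists. Back-substitute:
1 = 5 − 2·2
1 = −2·7 + 3·5
1 = 3·19 − 8·7
1 = −8·26 + 11·19
So 19·11 ≡ 1 (mod 26).

11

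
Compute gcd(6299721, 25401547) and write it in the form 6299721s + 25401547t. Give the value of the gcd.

1

Apply Euclid's algorithm to 25401547 and 6299721:
25401547 = 4×6299721 + 202663
6299721 = 31×202663 + 17168
202663 = 11×17168 + 13815
17168 = 1×13815 + 3353
13815 = 4×3353 + 403
3353 = 8×403 + 129
403 = 3×129 + 16
129 = 8×16 + 1
16 = 16×1 + 0
gcd(6299721, 25401547) = 1.
Working backward:
1 = 129 − 8·16
1 = −8·403 + 25·129
1 = 25·3353 − 208·403
1 = −208·13815 + 857·3353
1 = 857·17168 − 1065·13815
1 = −1065·202663 + 12572·17168
1 = 12572·6299721 − 390797·202663
1 = −390797·25401547 + 1575760·6299721
So 1 = (-390797)·25401547 + (1575760)·6299721.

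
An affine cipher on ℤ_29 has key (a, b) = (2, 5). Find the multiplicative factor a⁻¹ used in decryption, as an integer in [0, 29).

Extended Euclidean algorithm:
29 = 14*2 + 1
2 = 2*1 + 0
Since gcd(2, 29) = 1, back-substitute to write 1 as a combination:
1 = 29 − 14·2
Hence 2⁻¹ ≡ -14 ≡ 15 (mod 29).

15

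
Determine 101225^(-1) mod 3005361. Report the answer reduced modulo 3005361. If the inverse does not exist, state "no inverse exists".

149459

Run Euclid on (3005361, 101225):
3005361 = 29·101225 + 69836
101225 = 1·69836 + 31389
69836 = 2·31389 + 7058
31389 = 4·7058 + 3157
7058 = 2·3157 + 744
3157 = 4·744 + 181
744 = 4·181 + 20
181 = 9·20 + 1
20 = 20·1 + 0
The gcd is 1. Working backward:
1 = 181 − 9·20
1 = −9·744 + 37·181
1 = 37·3157 − 157·744
1 = −157·7058 + 351·3157
1 = 351·31389 − 1561·7058
1 = −1561·69836 + 3473·31389
1 = 3473·101225 − 5034·69836
1 = −5034·3005361 + 149459·101225
So 101225·149459 ≡ 1 (mod 3005361).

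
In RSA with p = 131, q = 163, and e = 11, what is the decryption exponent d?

17231

φ(n) = (p−1)(q−1) = 130·162 = 21060.
Need d with 11·d ≡ 1 (mod 21060). Apply the extended Euclidean algorithm:
21060 = 1914*11 + 6
11 = 1*6 + 5
6 = 1*5 + 1
5 = 5*1 + 0
Back-substitute:
1 = 6 − 5
1 = −11 + 2·6
1 = 2·21060 − 3829·11
So 11·(-3829) ≡ 1 (mod 21060), hence d ≡ -3829 ≡ 17231 (mod 21060).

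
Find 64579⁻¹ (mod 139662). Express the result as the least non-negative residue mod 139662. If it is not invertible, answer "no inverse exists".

31525

Apply the Euclidean algorithm to 139662 and 64579:
139662 = 2*64579 + 10504
64579 = 6*10504 + 1555
10504 = 6*1555 + 1174
1555 = 1*1174 + 381
1174 = 3*381 + 31
381 = 12*31 + 9
31 = 3*9 + 4
9 = 2*4 + 1
4 = 4*1 + 0
gcd = 1, so the inverse exists. Back-substitute:
1 = 9 − 2·4
1 = −2·31 + 7·9
1 = 7·381 − 86·31
1 = −86·1174 + 265·381
1 = 265·1555 − 351·1174
1 = −351·10504 + 2371·1555
1 = 2371·64579 − 14577·10504
1 = −14577·139662 + 31525·64579
So 64579·31525 ≡ 1 (mod 139662).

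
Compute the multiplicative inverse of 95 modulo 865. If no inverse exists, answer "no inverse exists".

no inverse exists

Euclidean algorithm on 865, 95:
865 = 9*95 + 10
95 = 9*10 + 5
10 = 2*5 + 0
Since gcd = 5 > 1, 95 is not a unit mod 865.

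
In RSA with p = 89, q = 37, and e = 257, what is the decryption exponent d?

641

φ(n) = (p−1)(q−1) = 88·36 = 3168.
Need d with 257·d ≡ 1 (mod 3168). Apply the extended Euclidean algorithm:
3168 = 12·257 + 84
257 = 3·84 + 5
84 = 16·5 + 4
5 = 1·4 + 1
4 = 4·1 + 0
Back-substitute:
1 = 5 − 4
1 = −84 + 17·5
1 = 17·257 − 52·84
1 = −52·3168 + 641·257
So 257·641 ≡ 1 (mod 3168), hence d = 641.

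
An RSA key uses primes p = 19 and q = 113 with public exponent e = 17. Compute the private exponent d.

593

φ(n) = (p−1)(q−1) = 18·112 = 2016.
Need d with 17·d ≡ 1 (mod 2016). Apply the extended Euclidean algorithm:
2016 = 118*17 + 10
17 = 1*10 + 7
10 = 1*7 + 3
7 = 2*3 + 1
3 = 3*1 + 0
Back-substitute:
1 = 7 − 2·3
1 = −2·10 + 3·7
1 = 3·17 − 5·10
1 = −5·2016 + 593·17
So 17·593 ≡ 1 (mod 2016), hence d = 593.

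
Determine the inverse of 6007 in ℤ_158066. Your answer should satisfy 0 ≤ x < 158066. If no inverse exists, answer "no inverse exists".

gcd(158066, 6007) by repeated division:
158066 = 26·6007 + 1884
6007 = 3·1884 + 355
1884 = 5·355 + 109
355 = 3·109 + 28
109 = 3·28 + 25
28 = 1·25 + 3
25 = 8·3 + 1
3 = 3·1 + 0
The gcd is 1. Working backward:
1 = 25 − 8·3
1 = −8·28 + 9·25
1 = 9·109 − 35·28
1 = −35·355 + 114·109
1 = 114·1884 − 605·355
1 = −605·6007 + 1929·1884
1 = 1929·158066 − 50759·6007
So 6007·(-50759) ≡ 1 (mod 158066), and -50759 ≡ 107307 (mod 158066).

107307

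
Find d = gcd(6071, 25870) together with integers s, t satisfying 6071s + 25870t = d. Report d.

13

Repeated division:
25870 = 4·6071 + 1586
6071 = 3·1586 + 1313
1586 = 1·1313 + 273
1313 = 4·273 + 221
273 = 1·221 + 52
221 = 4·52 + 13
52 = 4·13 + 0
gcd(6071, 25870) = 13.
Back-substituting:
13 = 221 − 4·52
13 = −4·273 + 5·221
13 = 5·1313 − 24·273
13 = −24·1586 + 29·1313
13 = 29·6071 − 111·1586
13 = −111·25870 + 473·6071
So 13 = (-111)·25870 + (473)·6071.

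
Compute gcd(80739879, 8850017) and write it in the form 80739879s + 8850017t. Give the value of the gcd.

Repeated division:
80739879 = 9·8850017 + 1089726
8850017 = 8·1089726 + 132209
1089726 = 8·132209 + 32054
132209 = 4·32054 + 3993
32054 = 8·3993 + 110
3993 = 36·110 + 33
110 = 3·33 + 11
33 = 3·11 + 0
gcd(80739879, 8850017) = 11.
Back-substituting:
11 = 110 − 3·33
11 = −3·3993 + 109·110
11 = 109·32054 − 875·3993
11 = −875·132209 + 3609·32054
11 = 3609·1089726 − 29747·132209
11 = −29747·8850017 + 241585·1089726
11 = 241585·80739879 − 2204012·8850017
So 11 = (241585)·80739879 + (-2204012)·8850017.

11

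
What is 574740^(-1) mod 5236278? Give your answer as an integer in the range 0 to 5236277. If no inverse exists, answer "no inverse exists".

Euclidean algorithm on 5236278, 574740:
5236278 = 9*574740 + 63618
574740 = 9*63618 + 2178
63618 = 29*2178 + 456
2178 = 4*456 + 354
456 = 1*354 + 102
354 = 3*102 + 48
102 = 2*48 + 6
48 = 8*6 + 0
gcd(574740, 5236278) = 6 ≠ 1, so 574740 has no multiplicative inverse modulo 5236278.

no inverse exists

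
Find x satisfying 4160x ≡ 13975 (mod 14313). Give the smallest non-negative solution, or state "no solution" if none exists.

227

First find gcd(4160, 14313):
14313 = 3·4160 + 1833
4160 = 2·1833 + 494
1833 = 3·494 + 351
494 = 1·351 + 143
351 = 2·143 + 65
143 = 2·65 + 13
65 = 5·13 + 0
gcd = 13 and 13 | 13975, so solutions exist. Divide through by 13: 320x ≡ 1075 (mod 1101).
Now find 320⁻¹ mod 1101:
1101 = 3·320 + 141
320 = 2·141 + 38
141 = 3·38 + 27
38 = 1·27 + 11
27 = 2·11 + 5
11 = 2·5 + 1
5 = 5·1 + 0
Back-substitute:
1 = 11 − 2·5
1 = −2·27 + 5·11
1 = 5·38 − 7·27
1 = −7·141 + 26·38
1 = 26·320 − 59·141
1 = −59·1101 + 203·320
So 320⁻¹ ≡ 203 (mod 1101).
Then x ≡ 203·1075 ≡ 227 (mod 1101); the smallest non-negative solution is x = 227.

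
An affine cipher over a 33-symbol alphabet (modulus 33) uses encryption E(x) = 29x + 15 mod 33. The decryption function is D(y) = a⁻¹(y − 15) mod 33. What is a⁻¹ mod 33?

8

gcd(33, 29) by repeated division:
33 = 1·29 + 4
29 = 7·4 + 1
4 = 4·1 + 0
gcd = 1, so the inverse exists. Back-substitute:
1 = 29 − 7·4
1 = −7·33 + 8·29
So 29·8 ≡ 1 (mod 33).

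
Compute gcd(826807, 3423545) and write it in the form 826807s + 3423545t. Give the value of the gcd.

Repeated division:
3423545 = 4*826807 + 116317
826807 = 7*116317 + 12588
116317 = 9*12588 + 3025
12588 = 4*3025 + 488
3025 = 6*488 + 97
488 = 5*97 + 3
97 = 32*3 + 1
3 = 3*1 + 0
gcd(826807, 3423545) = 1.
Working backward:
1 = 97 − 32·3
1 = −32·488 + 161·97
1 = 161·3025 − 998·488
1 = −998·12588 + 4153·3025
1 = 4153·116317 − 38375·12588
1 = −38375·826807 + 272778·116317
1 = 272778·3423545 − 1129487·826807
So 1 = (272778)·3423545 + (-1129487)·826807.

1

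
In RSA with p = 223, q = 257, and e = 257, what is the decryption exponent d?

4865

φ(n) = (p−1)(q−1) = 222·256 = 56832.
Need d with 257·d ≡ 1 (mod 56832). Apply the extended Euclidean algorithm:
56832 = 221·257 + 35
257 = 7·35 + 12
35 = 2·12 + 11
12 = 1·11 + 1
11 = 11·1 + 0
Back-substitute:
1 = 12 − 11
1 = −35 + 3·12
1 = 3·257 − 22·35
1 = −22·56832 + 4865·257
So 257·4865 ≡ 1 (mod 56832), hence d = 4865.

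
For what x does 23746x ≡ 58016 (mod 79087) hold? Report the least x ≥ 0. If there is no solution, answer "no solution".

78823

First find gcd(23746, 79087):
79087 = 3×23746 + 7849
23746 = 3×7849 + 199
7849 = 39×199 + 88
199 = 2×88 + 23
88 = 3×23 + 19
23 = 1×19 + 4
19 = 4×4 + 3
4 = 1×3 + 1
3 = 3×1 + 0
gcd = 1, so a unique solution mod 79087 exists.
Back-substitute for the Bézout coefficients:
1 = 4 − 3
1 = −19 + 5·4
1 = 5·23 − 6·19
1 = −6·88 + 23·23
1 = 23·199 − 52·88
1 = −52·7849 + 2051·199
1 = 2051·23746 − 6205·7849
1 = −6205·79087 + 20666·23746
So 23746·(20666) ≡ 1 (mod 79087), giving 23746⁻¹ ≡ 20666.
x ≡ 23746⁻¹·58016 ≡ 20666·58016 ≡ 78823 (mod 79087).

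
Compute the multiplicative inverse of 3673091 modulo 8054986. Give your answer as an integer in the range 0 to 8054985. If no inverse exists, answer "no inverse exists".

2479883

Apply the Euclidean algorithm to 8054986 and 3673091:
8054986 = 2*3673091 + 708804
3673091 = 5*708804 + 129071
708804 = 5*129071 + 63449
129071 = 2*63449 + 2173
63449 = 29*2173 + 432
2173 = 5*432 + 13
432 = 33*13 + 3
13 = 4*3 + 1
3 = 3*1 + 0
The gcd is 1. Working backward:
1 = 13 − 4·3
1 = −4·432 + 133·13
1 = 133·2173 − 669·432
1 = −669·63449 + 19534·2173
1 = 19534·129071 − 39737·63449
1 = −39737·708804 + 218219·129071
1 = 218219·3673091 − 1130832·708804
1 = −1130832·8054986 + 2479883·3673091
So 3673091·2479883 ≡ 1 (mod 8054986).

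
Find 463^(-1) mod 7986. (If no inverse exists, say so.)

gcd(7986, 463) by repeated division:
7986 = 17×463 + 115
463 = 4×115 + 3
115 = 38×3 + 1
3 = 3×1 + 0
The gcd is 1. Working backward:
1 = 115 − 38·3
1 = −38·463 + 153·115
1 = 153·7986 − 2639·463
So 463·(-2639) ≡ 1 (mod 7986), and -2639 ≡ 5347 (mod 7986).

5347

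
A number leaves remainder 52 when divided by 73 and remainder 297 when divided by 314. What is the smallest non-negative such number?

10345

Write x = 52 + 73·k. Then 73·k ≡ 297 − 52 ≡ 245 (mod 314).
Need 73⁻¹ mod 314. Extended Euclid on (314, 73):
314 = 4×73 + 22
73 = 3×22 + 7
22 = 3×7 + 1
7 = 7×1 + 0
Back-substitute:
1 = 22 − 3·7
1 = −3·73 + 10·22
1 = 10·314 − 43·73
73⁻¹ ≡ 271 (mod 314), so k ≡ 271·245 ≡ 141 (mod 314).
x = 52 + 73·141 = 10345.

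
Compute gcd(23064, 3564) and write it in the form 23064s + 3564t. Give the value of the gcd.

Repeated division:
23064 = 6·3564 + 1680
3564 = 2·1680 + 204
1680 = 8·204 + 48
204 = 4·48 + 12
48 = 4·12 + 0
gcd(23064, 3564) = 12.
Back-substituting:
12 = 204 − 4·48
12 = −4·1680 + 33·204
12 = 33·3564 − 70·1680
12 = −70·23064 + 453·3564
So 12 = (-70)·23064 + (453)·3564.

12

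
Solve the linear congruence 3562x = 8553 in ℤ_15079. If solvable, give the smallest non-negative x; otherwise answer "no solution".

11445

First find gcd(3562, 15079):
15079 = 4·3562 + 831
3562 = 4·831 + 238
831 = 3·238 + 117
238 = 2·117 + 4
117 = 29·4 + 1
4 = 4·1 + 0
gcd = 1, so a unique solution mod 15079 exists.
Back-substitute for the Bézout coefficients:
1 = 117 − 29·4
1 = −29·238 + 59·117
1 = 59·831 − 206·238
1 = −206·3562 + 883·831
1 = 883·15079 − 3738·3562
So 3562·(-3738) ≡ 1 (mod 15079), giving 3562⁻¹ ≡ 11341.
x ≡ 3562⁻¹·8553 ≡ 11341·8553 ≡ 11445 (mod 15079).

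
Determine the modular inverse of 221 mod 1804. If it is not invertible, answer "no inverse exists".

Extended Euclidean algorithm:
1804 = 8*221 + 36
221 = 6*36 + 5
36 = 7*5 + 1
5 = 5*1 + 0
gcd = 1, so the inverse exists. Back-substitute:
1 = 36 − 7·5
1 = −7·221 + 43·36
1 = 43·1804 − 351·221
So 221·(-351) ≡ 1 (mod 1804), and -351 ≡ 1453 (mod 1804).

1453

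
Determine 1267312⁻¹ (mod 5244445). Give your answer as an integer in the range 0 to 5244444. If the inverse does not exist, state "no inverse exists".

1617933

Extended Euclidean algorithm:
5244445 = 4·1267312 + 175197
1267312 = 7·175197 + 40933
175197 = 4·40933 + 11465
40933 = 3·11465 + 6538
11465 = 1·6538 + 4927
6538 = 1·4927 + 1611
4927 = 3·1611 + 94
1611 = 17·94 + 13
94 = 7·13 + 3
13 = 4·3 + 1
3 = 3·1 + 0
Since gcd(1267312, 5244445) = 1, back-substitute to write 1 as a combination:
1 = 13 − 4·3
1 = −4·94 + 29·13
1 = 29·1611 − 497·94
1 = −497·4927 + 1520·1611
1 = 1520·6538 − 2017·4927
1 = −2017·11465 + 3537·6538
1 = 3537·40933 − 12628·11465
1 = −12628·175197 + 54049·40933
1 = 54049·1267312 − 390971·175197
1 = −390971·5244445 + 1617933·1267312
So 1267312·1617933 ≡ 1 (mod 5244445).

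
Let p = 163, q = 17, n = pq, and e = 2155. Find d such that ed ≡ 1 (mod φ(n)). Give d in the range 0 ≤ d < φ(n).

1987

φ(n) = (p−1)(q−1) = 162·16 = 2592.
Need d with 2155·d ≡ 1 (mod 2592). Apply the extended Euclidean algorithm:
2592 = 1*2155 + 437
2155 = 4*437 + 407
437 = 1*407 + 30
407 = 13*30 + 17
30 = 1*17 + 13
17 = 1*13 + 4
13 = 3*4 + 1
4 = 4*1 + 0
Back-substitute:
1 = 13 − 3·4
1 = −3·17 + 4·13
1 = 4·30 − 7·17
1 = −7·407 + 95·30
1 = 95·437 − 102·407
1 = −102·2155 + 503·437
1 = 503·2592 − 605·2155
So 2155·(-605) ≡ 1 (mod 2592), hence d ≡ -605 ≡ 1987 (mod 2592).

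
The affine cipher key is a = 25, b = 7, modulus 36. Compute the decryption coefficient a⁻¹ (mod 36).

13

Extended Euclidean algorithm:
36 = 1·25 + 11
25 = 2·11 + 3
11 = 3·3 + 2
3 = 1·2 + 1
2 = 2·1 + 0
The gcd is 1. Working backward:
1 = 3 − 2
1 = −11 + 4·3
1 = 4·25 − 9·11
1 = −9·36 + 13·25
So 25·13 ≡ 1 (mod 36).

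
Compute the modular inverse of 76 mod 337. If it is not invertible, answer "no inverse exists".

102

Run Euclid on (337, 76):
337 = 4×76 + 33
76 = 2×33 + 10
33 = 3×10 + 3
10 = 3×3 + 1
3 = 3×1 + 0
The gcd is 1. Working backward:
1 = 10 − 3·3
1 = −3·33 + 10·10
1 = 10·76 − 23·33
1 = −23·337 + 102·76
So 76·102 ≡ 1 (mod 337).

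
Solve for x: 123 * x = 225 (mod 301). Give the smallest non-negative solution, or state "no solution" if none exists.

First find gcd(123, 301):
301 = 2·123 + 55
123 = 2·55 + 13
55 = 4·13 + 3
13 = 4·3 + 1
3 = 3·1 + 0
gcd = 1, so a unique solution mod 301 exists.
Back-substitute for the Bézout coefficients:
1 = 13 − 4·3
1 = −4·55 + 17·13
1 = 17·123 − 38·55
1 = −38·301 + 93·123
So 123·(93) ≡ 1 (mod 301), giving 123⁻¹ ≡ 93.
x ≡ 123⁻¹·225 ≡ 93·225 ≡ 156 (mod 301).

156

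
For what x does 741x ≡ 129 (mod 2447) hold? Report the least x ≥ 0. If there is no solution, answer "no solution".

1189

First find gcd(741, 2447):
2447 = 3×741 + 224
741 = 3×224 + 69
224 = 3×69 + 17
69 = 4×17 + 1
17 = 17×1 + 0
gcd = 1, so a unique solution mod 2447 exists.
Back-substitute for the Bézout coefficients:
1 = 69 − 4·17
1 = −4·224 + 13·69
1 = 13·741 − 43·224
1 = −43·2447 + 142·741
So 741·(142) ≡ 1 (mod 2447), giving 741⁻¹ ≡ 142.
x ≡ 741⁻¹·129 ≡ 142·129 ≡ 1189 (mod 2447).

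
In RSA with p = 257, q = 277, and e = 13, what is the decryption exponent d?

φ(n) = (p−1)(q−1) = 256·276 = 70656.
Need d with 13·d ≡ 1 (mod 70656). Apply the extended Euclidean algorithm:
70656 = 5435*13 + 1
13 = 13*1 + 0
Back-substitute:
1 = 70656 − 5435·13
So 13·(-5435) ≡ 1 (mod 70656), hence d ≡ -5435 ≡ 65221 (mod 70656).

65221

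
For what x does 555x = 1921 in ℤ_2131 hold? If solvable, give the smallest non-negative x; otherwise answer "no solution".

First find gcd(555, 2131):
2131 = 3*555 + 466
555 = 1*466 + 89
466 = 5*89 + 21
89 = 4*21 + 5
21 = 4*5 + 1
5 = 5*1 + 0
gcd = 1, so a unique solution mod 2131 exists.
Back-substitute for the Bézout coefficients:
1 = 21 − 4·5
1 = −4·89 + 17·21
1 = 17·466 − 89·89
1 = −89·555 + 106·466
1 = 106·2131 − 407·555
So 555·(-407) ≡ 1 (mod 2131), giving 555⁻¹ ≡ 1724.
x ≡ 555⁻¹·1921 ≡ 1724·1921 ≡ 230 (mod 2131).

230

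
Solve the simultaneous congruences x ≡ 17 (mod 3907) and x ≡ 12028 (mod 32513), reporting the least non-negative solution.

80546729

Write x = 17 + 3907·k. Then 3907·k ≡ 12028 − 17 ≡ 12011 (mod 32513).
Need 3907⁻¹ mod 32513. Extended Euclid on (32513, 3907):
32513 = 8*3907 + 1257
3907 = 3*1257 + 136
1257 = 9*136 + 33
136 = 4*33 + 4
33 = 8*4 + 1
4 = 4*1 + 0
Back-substitute:
1 = 33 − 8·4
1 = −8·136 + 33·33
1 = 33·1257 − 305·136
1 = −305·3907 + 948·1257
1 = 948·32513 − 7889·3907
3907⁻¹ ≡ 24624 (mod 32513), so k ≡ 24624·12011 ≡ 20616 (mod 32513).
x = 17 + 3907·20616 = 80546729.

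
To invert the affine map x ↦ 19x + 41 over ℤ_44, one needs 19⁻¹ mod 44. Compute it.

7

Extended Euclidean algorithm:
44 = 2·19 + 6
19 = 3·6 + 1
6 = 6·1 + 0
Since gcd(19, 44) = 1, back-substitute to write 1 as a combination:
1 = 19 − 3·6
1 = −3·44 + 7·19
So 19·7 ≡ 1 (mod 44).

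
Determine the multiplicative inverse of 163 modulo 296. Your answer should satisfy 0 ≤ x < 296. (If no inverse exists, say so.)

Run Euclid on (296, 163):
296 = 1×163 + 133
163 = 1×133 + 30
133 = 4×30 + 13
30 = 2×13 + 4
13 = 3×4 + 1
4 = 4×1 + 0
The gcd is 1. Working backward:
1 = 13 − 3·4
1 = −3·30 + 7·13
1 = 7·133 − 31·30
1 = −31·163 + 38·133
1 = 38·296 − 69·163
Hence 163⁻¹ ≡ -69 ≡ 227 (mod 296).

227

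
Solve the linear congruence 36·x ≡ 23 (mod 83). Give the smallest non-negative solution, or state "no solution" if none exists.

First find gcd(36, 83):
83 = 2·36 + 11
36 = 3·11 + 3
11 = 3·3 + 2
3 = 1·2 + 1
2 = 2·1 + 0
gcd = 1, so a unique solution mod 83 exists.
Back-substitute for the Bézout coefficients:
1 = 3 − 2
1 = −11 + 4·3
1 = 4·36 − 13·11
1 = −13·83 + 30·36
So 36·(30) ≡ 1 (mod 83), giving 36⁻¹ ≡ 30.
x ≡ 36⁻¹·23 ≡ 30·23 ≡ 26 (mod 83).

26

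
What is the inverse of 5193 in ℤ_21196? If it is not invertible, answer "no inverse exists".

5249

Run Euclid on (21196, 5193):
21196 = 4·5193 + 424
5193 = 12·424 + 105
424 = 4·105 + 4
105 = 26·4 + 1
4 = 4·1 + 0
The gcd is 1. Working backward:
1 = 105 − 26·4
1 = −26·424 + 105·105
1 = 105·5193 − 1286·424
1 = −1286·21196 + 5249·5193
So 5193·5249 ≡ 1 (mod 21196).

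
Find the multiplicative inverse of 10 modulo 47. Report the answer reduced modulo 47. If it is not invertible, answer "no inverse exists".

Apply the Euclidean algorithm to 47 and 10:
47 = 4·10 + 7
10 = 1·7 + 3
7 = 2·3 + 1
3 = 3·1 + 0
gcd = 1, so the inverse exists. Back-substitute:
1 = 7 − 2·3
1 = −2·10 + 3·7
1 = 3·47 − 14·10
Thus 10·(-14) ≡ 1 (mod 47); reducing, -14 mod 47 = 33.

33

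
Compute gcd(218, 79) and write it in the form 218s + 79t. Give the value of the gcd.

Repeated division:
218 = 2×79 + 60
79 = 1×60 + 19
60 = 3×19 + 3
19 = 6×3 + 1
3 = 3×1 + 0
gcd(218, 79) = 1.
Express as a combination:
1 = 19 − 6·3
1 = −6·60 + 19·19
1 = 19·79 − 25·60
1 = −25·218 + 69·79
So 1 = (-25)·218 + (69)·79.

1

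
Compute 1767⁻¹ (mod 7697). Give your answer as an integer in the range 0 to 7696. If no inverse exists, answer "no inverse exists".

Run Euclid on (7697, 1767):
7697 = 4×1767 + 629
1767 = 2×629 + 509
629 = 1×509 + 120
509 = 4×120 + 29
120 = 4×29 + 4
29 = 7×4 + 1
4 = 4×1 + 0
Since gcd(1767, 7697) = 1, back-substitute to write 1 as a combination:
1 = 29 − 7·4
1 = −7·120 + 29·29
1 = 29·509 − 123·120
1 = −123·629 + 152·509
1 = 152·1767 − 427·629
1 = −427·7697 + 1860·1767
So 1767·1860 ≡ 1 (mod 7697).

1860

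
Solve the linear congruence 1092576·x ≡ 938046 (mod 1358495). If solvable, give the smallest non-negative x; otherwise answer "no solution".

First find gcd(1092576, 1358495):
1358495 = 1×1092576 + 265919
1092576 = 4×265919 + 28900
265919 = 9×28900 + 5819
28900 = 4×5819 + 5624
5819 = 1×5624 + 195
5624 = 28×195 + 164
195 = 1×164 + 31
164 = 5×31 + 9
31 = 3×9 + 4
9 = 2×4 + 1
4 = 4×1 + 0
gcd = 1, so a unique solution mod 1358495 exists.
Back-substitute for the Bézout coefficients:
1 = 9 − 2·4
1 = −2·31 + 7·9
1 = 7·164 − 37·31
1 = −37·195 + 44·164
1 = 44·5624 − 1269·195
1 = −1269·5819 + 1313·5624
1 = 1313·28900 − 6521·5819
1 = −6521·265919 + 60002·28900
1 = 60002·1092576 − 246529·265919
1 = −246529·1358495 + 306531·1092576
So 1092576·(306531) ≡ 1 (mod 1358495), giving 1092576⁻¹ ≡ 306531.
x ≡ 1092576⁻¹·938046 ≡ 306531·938046 ≡ 1126726 (mod 1358495).

1126726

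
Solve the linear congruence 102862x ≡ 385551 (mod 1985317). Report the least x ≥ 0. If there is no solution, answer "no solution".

685278

First find gcd(102862, 1985317):
1985317 = 19×102862 + 30939
102862 = 3×30939 + 10045
30939 = 3×10045 + 804
10045 = 12×804 + 397
804 = 2×397 + 10
397 = 39×10 + 7
10 = 1×7 + 3
7 = 2×3 + 1
3 = 3×1 + 0
gcd = 1, so a unique solution mod 1985317 exists.
Back-substitute for the Bézout coefficients:
1 = 7 − 2·3
1 = −2·10 + 3·7
1 = 3·397 − 119·10
1 = −119·804 + 241·397
1 = 241·10045 − 3011·804
1 = −3011·30939 + 9274·10045
1 = 9274·102862 − 30833·30939
1 = −30833·1985317 + 595101·102862
So 102862·(595101) ≡ 1 (mod 1985317), giving 102862⁻¹ ≡ 595101.
x ≡ 102862⁻¹·385551 ≡ 595101·385551 ≡ 685278 (mod 1985317).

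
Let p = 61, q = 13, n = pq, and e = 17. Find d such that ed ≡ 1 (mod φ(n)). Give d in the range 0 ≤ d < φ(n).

593

φ(n) = (p−1)(q−1) = 60·12 = 720.
Need d with 17·d ≡ 1 (mod 720). Apply the extended Euclidean algorithm:
720 = 42·17 + 6
17 = 2·6 + 5
6 = 1·5 + 1
5 = 5·1 + 0
Back-substitute:
1 = 6 − 5
1 = −17 + 3·6
1 = 3·720 − 127·17
So 17·(-127) ≡ 1 (mod 720), hence d ≡ -127 ≡ 593 (mod 720).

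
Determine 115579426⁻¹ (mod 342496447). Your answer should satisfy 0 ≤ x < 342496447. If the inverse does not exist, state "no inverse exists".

84579242

gcd(342496447, 115579426) by repeated division:
342496447 = 2·115579426 + 111337595
115579426 = 1·111337595 + 4241831
111337595 = 26·4241831 + 1049989
4241831 = 4·1049989 + 41875
1049989 = 25·41875 + 3114
41875 = 13·3114 + 1393
3114 = 2·1393 + 328
1393 = 4·328 + 81
328 = 4·81 + 4
81 = 20·4 + 1
4 = 4·1 + 0
Since gcd(115579426, 342496447) = 1, back-substitute to write 1 as a combination:
1 = 81 − 20·4
1 = −20·328 + 81·81
1 = 81·1393 − 344·328
1 = −344·3114 + 769·1393
1 = 769·41875 − 10341·3114
1 = −10341·1049989 + 259294·41875
1 = 259294·4241831 − 1047517·1049989
1 = −1047517·111337595 + 27494736·4241831
1 = 27494736·115579426 − 28542253·111337595
1 = −28542253·342496447 + 84579242·115579426
So 115579426·84579242 ≡ 1 (mod 342496447).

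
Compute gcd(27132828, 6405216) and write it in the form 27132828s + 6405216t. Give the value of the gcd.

Repeated division:
27132828 = 4·6405216 + 1511964
6405216 = 4·1511964 + 357360
1511964 = 4·357360 + 82524
357360 = 4·82524 + 27264
82524 = 3·27264 + 732
27264 = 37·732 + 180
732 = 4·180 + 12
180 = 15·12 + 0
gcd(27132828, 6405216) = 12.
Express as a combination:
12 = 732 − 4·180
12 = −4·27264 + 149·732
12 = 149·82524 − 451·27264
12 = −451·357360 + 1953·82524
12 = 1953·1511964 − 8263·357360
12 = −8263·6405216 + 35005·1511964
12 = 35005·27132828 − 148283·6405216
So 12 = (35005)·27132828 + (-148283)·6405216.

12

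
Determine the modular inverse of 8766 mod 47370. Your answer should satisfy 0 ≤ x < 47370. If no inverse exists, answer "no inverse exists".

no inverse exists

Compute gcd(8766, 47370):
47370 = 5*8766 + 3540
8766 = 2*3540 + 1686
3540 = 2*1686 + 168
1686 = 10*168 + 6
168 = 28*6 + 0
The gcd is 6, not 1, hence no inverse exists.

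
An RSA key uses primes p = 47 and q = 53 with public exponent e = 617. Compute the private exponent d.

1857

φ(n) = (p−1)(q−1) = 46·52 = 2392.
Need d with 617·d ≡ 1 (mod 2392). Apply the extended Euclidean algorithm:
2392 = 3×617 + 541
617 = 1×541 + 76
541 = 7×76 + 9
76 = 8×9 + 4
9 = 2×4 + 1
4 = 4×1 + 0
Back-substitute:
1 = 9 − 2·4
1 = −2·76 + 17·9
1 = 17·541 − 121·76
1 = −121·617 + 138·541
1 = 138·2392 − 535·617
So 617·(-535) ≡ 1 (mod 2392), hence d ≡ -535 ≡ 1857 (mod 2392).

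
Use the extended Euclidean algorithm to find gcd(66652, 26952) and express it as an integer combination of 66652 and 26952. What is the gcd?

Repeated division:
66652 = 2*26952 + 12748
26952 = 2*12748 + 1456
12748 = 8*1456 + 1100
1456 = 1*1100 + 356
1100 = 3*356 + 32
356 = 11*32 + 4
32 = 8*4 + 0
gcd(66652, 26952) = 4.
Back-substituting:
4 = 356 − 11·32
4 = −11·1100 + 34·356
4 = 34·1456 − 45·1100
4 = −45·12748 + 394·1456
4 = 394·26952 − 833·12748
4 = −833·66652 + 2060·26952
So 4 = (-833)·66652 + (2060)·26952.

4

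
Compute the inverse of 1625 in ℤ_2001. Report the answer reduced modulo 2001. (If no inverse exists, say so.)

1538

gcd(2001, 1625) by repeated division:
2001 = 1*1625 + 376
1625 = 4*376 + 121
376 = 3*121 + 13
121 = 9*13 + 4
13 = 3*4 + 1
4 = 4*1 + 0
The gcd is 1. Working backward:
1 = 13 − 3·4
1 = −3·121 + 28·13
1 = 28·376 − 87·121
1 = −87·1625 + 376·376
1 = 376·2001 − 463·1625
So 1625·(-463) ≡ 1 (mod 2001), and -463 ≡ 1538 (mod 2001).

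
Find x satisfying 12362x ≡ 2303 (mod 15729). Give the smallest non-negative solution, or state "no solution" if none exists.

658

First find gcd(12362, 15729):
15729 = 1·12362 + 3367
12362 = 3·3367 + 2261
3367 = 1·2261 + 1106
2261 = 2·1106 + 49
1106 = 22·49 + 28
49 = 1·28 + 21
28 = 1·21 + 7
21 = 3·7 + 0
gcd = 7 and 7 | 2303, so solutions exist. Divide through by 7: 1766x ≡ 329 (mod 2247).
Now find 1766⁻¹ mod 2247:
2247 = 1·1766 + 481
1766 = 3·481 + 323
481 = 1·323 + 158
323 = 2·158 + 7
158 = 22·7 + 4
7 = 1·4 + 3
4 = 1·3 + 1
3 = 3·1 + 0
Back-substitute:
1 = 4 − 3
1 = −7 + 2·4
1 = 2·158 − 45·7
1 = −45·323 + 92·158
1 = 92·481 − 137·323
1 = −137·1766 + 503·481
1 = 503·2247 − 640·1766
So 1766·(-640) ≡ 1 (mod 2247), i.e. 1766⁻¹ ≡ 1607.
Then x ≡ 1607·329 ≡ 658 (mod 2247); the smallest non-negative solution is x = 658.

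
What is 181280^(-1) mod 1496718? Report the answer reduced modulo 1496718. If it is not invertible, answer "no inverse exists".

no inverse exists

Euclidean algorithm on 1496718, 181280:
1496718 = 8×181280 + 46478
181280 = 3×46478 + 41846
46478 = 1×41846 + 4632
41846 = 9×4632 + 158
4632 = 29×158 + 50
158 = 3×50 + 8
50 = 6×8 + 2
8 = 4×2 + 0
gcd(181280, 1496718) = 2 ≠ 1, so 181280 has no multiplicative inverse modulo 1496718.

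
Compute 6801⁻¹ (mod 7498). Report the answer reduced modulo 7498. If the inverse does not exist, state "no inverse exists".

Run Euclid on (7498, 6801):
7498 = 1*6801 + 697
6801 = 9*697 + 528
697 = 1*528 + 169
528 = 3*169 + 21
169 = 8*21 + 1
21 = 21*1 + 0
The gcd is 1. Working backward:
1 = 169 − 8·21
1 = −8·528 + 25·169
1 = 25·697 − 33·528
1 = −33·6801 + 322·697
1 = 322·7498 − 355·6801
Thus 6801·(-355) ≡ 1 (mod 7498); reducing, -355 mod 7498 = 7143.

7143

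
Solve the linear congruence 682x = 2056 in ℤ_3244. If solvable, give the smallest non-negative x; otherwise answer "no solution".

First find gcd(682, 3244):
3244 = 4×682 + 516
682 = 1×516 + 166
516 = 3×166 + 18
166 = 9×18 + 4
18 = 4×4 + 2
4 = 2×2 + 0
gcd = 2 and 2 | 2056, so solutions exist. Divide through by 2: 341x ≡ 1028 (mod 1622).
Now find 341⁻¹ mod 1622:
1622 = 4*341 + 258
341 = 1*258 + 83
258 = 3*83 + 9
83 = 9*9 + 2
9 = 4*2 + 1
2 = 2*1 + 0
Back-substitute:
1 = 9 − 4·2
1 = −4·83 + 37·9
1 = 37·258 − 115·83
1 = −115·341 + 152·258
1 = 152·1622 − 723·341
So 341·(-723) ≡ 1 (mod 1622), i.e. 341⁻¹ ≡ 899.
Then x ≡ 899·1028 ≡ 1254 (mod 1622); the smallest non-negative solution is x = 1254.

1254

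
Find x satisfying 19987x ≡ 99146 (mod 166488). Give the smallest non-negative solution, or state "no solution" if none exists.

119846

First find gcd(19987, 166488):
166488 = 8×19987 + 6592
19987 = 3×6592 + 211
6592 = 31×211 + 51
211 = 4×51 + 7
51 = 7×7 + 2
7 = 3×2 + 1
2 = 2×1 + 0
gcd = 1, so a unique solution mod 166488 exists.
Back-substitute for the Bézout coefficients:
1 = 7 − 3·2
1 = −3·51 + 22·7
1 = 22·211 − 91·51
1 = −91·6592 + 2843·211
1 = 2843·19987 − 8620·6592
1 = −8620·166488 + 71803·19987
So 19987·(71803) ≡ 1 (mod 166488), giving 19987⁻¹ ≡ 71803.
x ≡ 19987⁻¹·99146 ≡ 71803·99146 ≡ 119846 (mod 166488).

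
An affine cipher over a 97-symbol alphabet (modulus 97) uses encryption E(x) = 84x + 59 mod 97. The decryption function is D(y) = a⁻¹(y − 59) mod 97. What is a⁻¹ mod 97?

82

Extended Euclidean algorithm:
97 = 1*84 + 13
84 = 6*13 + 6
13 = 2*6 + 1
6 = 6*1 + 0
The gcd is 1. Working backward:
1 = 13 − 2·6
1 = −2·84 + 13·13
1 = 13·97 − 15·84
So 84·(-15) ≡ 1 (mod 97), and -15 ≡ 82 (mod 97).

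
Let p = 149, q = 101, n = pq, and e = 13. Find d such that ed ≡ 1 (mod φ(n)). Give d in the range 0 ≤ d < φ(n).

φ(n) = (p−1)(q−1) = 148·100 = 14800.
Need d with 13·d ≡ 1 (mod 14800). Apply the extended Euclidean algorithm:
14800 = 1138*13 + 6
13 = 2*6 + 1
6 = 6*1 + 0
Back-substitute:
1 = 13 − 2·6
1 = −2·14800 + 2277·13
So 13·2277 ≡ 1 (mod 14800), hence d = 2277.

2277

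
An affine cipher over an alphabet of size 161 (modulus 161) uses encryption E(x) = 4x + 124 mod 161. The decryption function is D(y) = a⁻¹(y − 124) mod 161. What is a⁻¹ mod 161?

121

gcd(161, 4) by repeated division:
161 = 40×4 + 1
4 = 4×1 + 0
gcd = 1, so the inverse exists. Back-substitute:
1 = 161 − 40·4
So 4·(-40) ≡ 1 (mod 161), and -40 ≡ 121 (mod 161).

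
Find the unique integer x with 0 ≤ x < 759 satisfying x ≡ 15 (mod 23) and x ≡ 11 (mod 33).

Write x = 15 + 23·k. Then 23·k ≡ 11 − 15 ≡ 29 (mod 33).
Need 23⁻¹ mod 33. Extended Euclid on (33, 23):
33 = 1*23 + 10
23 = 2*10 + 3
10 = 3*3 + 1
3 = 3*1 + 0
Back-substitute:
1 = 10 − 3·3
1 = −3·23 + 7·10
1 = 7·33 − 10·23
23⁻¹ ≡ 23 (mod 33), so k ≡ 23·29 ≡ 7 (mod 33).
x = 15 + 23·7 = 176.

176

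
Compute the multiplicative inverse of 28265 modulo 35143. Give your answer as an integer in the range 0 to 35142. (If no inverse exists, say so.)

3827

Apply the Euclidean algorithm to 35143 and 28265:
35143 = 1*28265 + 6878
28265 = 4*6878 + 753
6878 = 9*753 + 101
753 = 7*101 + 46
101 = 2*46 + 9
46 = 5*9 + 1
9 = 9*1 + 0
The gcd is 1. Working backward:
1 = 46 − 5·9
1 = −5·101 + 11·46
1 = 11·753 − 82·101
1 = −82·6878 + 749·753
1 = 749·28265 − 3078·6878
1 = −3078·35143 + 3827·28265
So 28265·3827 ≡ 1 (mod 35143).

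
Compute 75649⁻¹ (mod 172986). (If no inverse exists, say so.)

33061

gcd(172986, 75649) by repeated division:
172986 = 2·75649 + 21688
75649 = 3·21688 + 10585
21688 = 2·10585 + 518
10585 = 20·518 + 225
518 = 2·225 + 68
225 = 3·68 + 21
68 = 3·21 + 5
21 = 4·5 + 1
5 = 5·1 + 0
Since gcd(75649, 172986) = 1, back-substitute to write 1 as a combination:
1 = 21 − 4·5
1 = −4·68 + 13·21
1 = 13·225 − 43·68
1 = −43·518 + 99·225
1 = 99·10585 − 2023·518
1 = −2023·21688 + 4145·10585
1 = 4145·75649 − 14458·21688
1 = −14458·172986 + 33061·75649
So 75649·33061 ≡ 1 (mod 172986).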